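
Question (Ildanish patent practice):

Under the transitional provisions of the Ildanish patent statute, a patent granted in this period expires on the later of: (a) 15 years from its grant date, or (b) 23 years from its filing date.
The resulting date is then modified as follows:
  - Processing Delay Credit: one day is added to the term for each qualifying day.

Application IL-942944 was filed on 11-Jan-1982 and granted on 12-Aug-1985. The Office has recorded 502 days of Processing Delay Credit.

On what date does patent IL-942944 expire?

May 28, 2006

(a) grant + 15 years → 12 August 2000.
(b) filing + 23 years → 11 January 2005.
Later of the two: 11 January 2005.
Processing Delay Credit: +502 days → 28 May 2006.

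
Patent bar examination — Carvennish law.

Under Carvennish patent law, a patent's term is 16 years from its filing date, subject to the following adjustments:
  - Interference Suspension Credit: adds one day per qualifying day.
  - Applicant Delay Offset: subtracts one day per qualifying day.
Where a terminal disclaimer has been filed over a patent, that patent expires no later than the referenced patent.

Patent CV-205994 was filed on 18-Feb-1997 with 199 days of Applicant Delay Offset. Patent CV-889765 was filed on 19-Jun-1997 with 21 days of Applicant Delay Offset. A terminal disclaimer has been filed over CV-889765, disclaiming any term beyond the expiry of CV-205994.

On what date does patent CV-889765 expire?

2012-08-03

Natural term of CV-889765:
  Base: filing + 16 years → 19 June 2013.
  Applicant Delay Offset: −21 days → 29 May 2013.
Expiry of referenced patent CV-205994:
  Base: filing + 16 years → 18 February 2013.
  Applicant Delay Offset: −199 days → 3 August 2012.
Terminal disclaimer: CV-889765 expires on the earlier of 29 May 2013 and 3 August 2012.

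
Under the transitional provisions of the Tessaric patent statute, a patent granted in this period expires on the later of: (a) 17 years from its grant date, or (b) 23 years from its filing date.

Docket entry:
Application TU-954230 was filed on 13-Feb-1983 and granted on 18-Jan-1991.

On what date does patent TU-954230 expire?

2008-01-18

(a) grant + 17 years → 18 January 2008.
(b) filing + 23 years → 13 February 2006.
Later of the two: 18 January 2008.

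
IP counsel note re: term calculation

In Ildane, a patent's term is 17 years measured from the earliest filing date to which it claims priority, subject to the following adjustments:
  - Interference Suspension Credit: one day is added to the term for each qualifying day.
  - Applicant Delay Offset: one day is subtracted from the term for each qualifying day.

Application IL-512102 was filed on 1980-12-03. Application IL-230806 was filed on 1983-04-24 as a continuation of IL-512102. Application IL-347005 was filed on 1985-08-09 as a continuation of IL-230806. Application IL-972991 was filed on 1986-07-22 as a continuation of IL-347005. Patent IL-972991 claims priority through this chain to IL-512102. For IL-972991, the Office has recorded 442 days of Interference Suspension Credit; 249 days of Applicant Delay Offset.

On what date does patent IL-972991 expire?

Earliest priority filing: 3 December 1980.
Base term: 3 December 1980 + 17 years → 3 December 1997.
Interference Suspension Credit: +442 days → 18 February 1999.
Applicant Delay Offset: −249 days → 14 June 1998.

1998-06-14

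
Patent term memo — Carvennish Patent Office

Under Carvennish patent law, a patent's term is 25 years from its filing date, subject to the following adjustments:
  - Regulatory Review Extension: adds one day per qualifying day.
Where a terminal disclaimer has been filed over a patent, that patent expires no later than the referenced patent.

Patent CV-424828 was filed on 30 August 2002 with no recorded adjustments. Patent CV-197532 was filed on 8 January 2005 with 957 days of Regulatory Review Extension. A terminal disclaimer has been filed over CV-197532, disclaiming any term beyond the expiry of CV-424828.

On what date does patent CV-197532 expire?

Natural term of CV-197532:
  Base: filing + 25 years → 8 January 2030.
  Regulatory Review Extension: +957 days → 22 August 2032.
Expiry of referenced patent CV-424828:
  Base: filing + 25 years → 30 August 2027.
Terminal disclaimer: CV-197532 expires on the earlier of 22 August 2032 and 30 August 2027.

August 30, 2027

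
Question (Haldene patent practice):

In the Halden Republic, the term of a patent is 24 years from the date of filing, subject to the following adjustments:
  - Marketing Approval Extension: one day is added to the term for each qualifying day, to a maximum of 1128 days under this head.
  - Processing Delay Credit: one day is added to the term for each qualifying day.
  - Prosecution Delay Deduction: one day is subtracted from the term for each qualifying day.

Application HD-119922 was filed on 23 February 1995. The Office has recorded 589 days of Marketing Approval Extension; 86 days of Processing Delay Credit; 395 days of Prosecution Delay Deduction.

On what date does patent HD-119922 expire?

November 30, 2019

Base term: filing date + 24 years → 23 February 2019.
Marketing Approval Extension: 589 days (within the 1128-day cap) → +589 days → 4 October 2020.
Processing Delay Credit: +86 days → 29 December 2020.
Prosecution Delay Deduction: −395 days → 30 November 2019.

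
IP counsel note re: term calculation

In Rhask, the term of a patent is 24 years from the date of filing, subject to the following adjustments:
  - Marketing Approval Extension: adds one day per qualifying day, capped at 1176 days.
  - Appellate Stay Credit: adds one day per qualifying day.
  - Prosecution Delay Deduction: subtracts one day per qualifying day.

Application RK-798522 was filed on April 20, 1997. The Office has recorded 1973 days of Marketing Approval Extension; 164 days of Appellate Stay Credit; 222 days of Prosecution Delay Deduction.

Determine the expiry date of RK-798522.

Base term: filing date + 24 years → 20 April 2021.
Marketing Approval Extension: 1973 days claimed exceeds the 1176-day cap, so +1176 days → 9 July 2024.
Appellate Stay Credit: +164 days → 20 December 2024.
Prosecution Delay Deduction: −222 days → 12 May 2024.

May 12, 2024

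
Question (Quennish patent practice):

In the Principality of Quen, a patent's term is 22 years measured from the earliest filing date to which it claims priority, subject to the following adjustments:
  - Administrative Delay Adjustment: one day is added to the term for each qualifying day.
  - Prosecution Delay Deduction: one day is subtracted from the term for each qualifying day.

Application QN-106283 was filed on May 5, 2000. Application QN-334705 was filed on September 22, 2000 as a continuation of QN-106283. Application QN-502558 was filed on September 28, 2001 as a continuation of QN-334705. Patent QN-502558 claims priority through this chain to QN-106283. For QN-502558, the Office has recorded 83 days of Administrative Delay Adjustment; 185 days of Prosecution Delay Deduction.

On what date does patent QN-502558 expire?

January 23, 2022

Earliest priority filing: 5 May 2000.
Base term: 5 May 2000 + 22 years → 5 May 2022.
Administrative Delay Adjustment: +83 days → 27 July 2022.
Prosecution Delay Deduction: −185 days → 23 January 2022.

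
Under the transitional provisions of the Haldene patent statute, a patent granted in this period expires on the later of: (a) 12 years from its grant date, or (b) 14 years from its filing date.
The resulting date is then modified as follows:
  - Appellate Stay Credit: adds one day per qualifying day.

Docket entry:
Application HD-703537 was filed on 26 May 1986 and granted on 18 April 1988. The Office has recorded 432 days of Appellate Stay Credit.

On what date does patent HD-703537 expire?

(a) grant + 12 years → 18 April 2000.
(b) filing + 14 years → 26 May 2000.
Later of the two: 26 May 2000.
Appellate Stay Credit: +432 days → 1 August 2001.

2001-08-01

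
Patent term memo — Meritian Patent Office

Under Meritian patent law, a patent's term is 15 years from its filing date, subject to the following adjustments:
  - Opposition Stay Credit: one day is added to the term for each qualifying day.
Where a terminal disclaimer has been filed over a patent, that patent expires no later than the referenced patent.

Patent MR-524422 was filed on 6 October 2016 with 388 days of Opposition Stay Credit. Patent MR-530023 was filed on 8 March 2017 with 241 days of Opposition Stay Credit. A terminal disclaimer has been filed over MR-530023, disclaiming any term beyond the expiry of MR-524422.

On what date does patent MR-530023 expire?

Natural term of MR-530023:
  Base: filing + 15 years → 8 March 2032.
  Opposition Stay Credit: +241 days → 4 November 2032.
Expiry of referenced patent MR-524422:
  Base: filing + 15 years → 6 October 2031.
  Opposition Stay Credit: +388 days → 28 October 2032.
Terminal disclaimer: MR-530023 expires on the earlier of 4 November 2032 and 28 October 2032.

October 28, 2032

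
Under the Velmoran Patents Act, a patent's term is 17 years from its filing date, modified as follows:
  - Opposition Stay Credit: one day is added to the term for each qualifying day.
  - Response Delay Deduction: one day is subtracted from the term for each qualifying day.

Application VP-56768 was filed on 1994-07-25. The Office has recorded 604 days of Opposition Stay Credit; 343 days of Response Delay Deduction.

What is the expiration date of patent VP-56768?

2012-04-11

Base term: filing date + 17 years → 25 July 2011.
Opposition Stay Credit: +604 days → 20 March 2013.
Response Delay Deduction: −343 days → 11 April 2012.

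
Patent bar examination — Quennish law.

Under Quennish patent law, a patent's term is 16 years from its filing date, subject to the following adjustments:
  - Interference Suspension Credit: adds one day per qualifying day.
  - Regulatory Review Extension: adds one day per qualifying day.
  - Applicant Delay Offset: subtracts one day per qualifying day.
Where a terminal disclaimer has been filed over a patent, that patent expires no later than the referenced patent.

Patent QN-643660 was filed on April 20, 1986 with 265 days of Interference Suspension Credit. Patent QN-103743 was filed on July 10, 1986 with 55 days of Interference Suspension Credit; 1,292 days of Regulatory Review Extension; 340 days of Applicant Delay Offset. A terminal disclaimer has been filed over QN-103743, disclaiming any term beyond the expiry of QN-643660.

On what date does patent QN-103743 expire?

January 10, 2003

Natural term of QN-103743:
  Base: filing + 16 years → 10 July 2002.
  Interference Suspension Credit: +55 days → 3 September 2002.
  Regulatory Review Extension: +1292 days → 18 March 2006.
  Applicant Delay Offset: −340 days → 12 April 2005.
Expiry of referenced patent QN-643660:
  Base: filing + 16 years → 20 April 2002.
  Interference Suspension Credit: +265 days → 10 January 2003.
Terminal disclaimer: QN-103743 expires on the earlier of 12 April 2005 and 10 January 2003.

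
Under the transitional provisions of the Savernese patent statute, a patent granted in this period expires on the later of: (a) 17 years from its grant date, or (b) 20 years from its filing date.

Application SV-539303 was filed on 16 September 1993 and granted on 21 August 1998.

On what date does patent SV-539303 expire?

(a) grant + 17 years → 21 August 2015.
(b) filing + 20 years → 16 September 2013.
Later of the two: 21 August 2015.

August 21, 2015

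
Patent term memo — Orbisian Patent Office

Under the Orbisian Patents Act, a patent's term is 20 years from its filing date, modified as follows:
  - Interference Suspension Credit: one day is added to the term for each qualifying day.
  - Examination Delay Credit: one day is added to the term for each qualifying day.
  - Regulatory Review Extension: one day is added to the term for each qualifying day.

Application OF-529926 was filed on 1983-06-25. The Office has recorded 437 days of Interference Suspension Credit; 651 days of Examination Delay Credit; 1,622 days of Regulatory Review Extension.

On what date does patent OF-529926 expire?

Base term: filing date + 20 years → 25 June 2003.
Interference Suspension Credit: +437 days → 4 September 2004.
Examination Delay Credit: +651 days → 17 June 2006.
Regulatory Review Extension: +1622 days → 25 November 2010.

2010-11-25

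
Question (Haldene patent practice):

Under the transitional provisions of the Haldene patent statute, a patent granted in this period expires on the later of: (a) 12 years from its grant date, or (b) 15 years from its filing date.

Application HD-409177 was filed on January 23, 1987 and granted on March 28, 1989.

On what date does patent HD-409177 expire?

January 23, 2002

(a) grant + 12 years → 28 March 2001.
(b) filing + 15 years → 23 January 2002.
Later of the two: 23 January 2002.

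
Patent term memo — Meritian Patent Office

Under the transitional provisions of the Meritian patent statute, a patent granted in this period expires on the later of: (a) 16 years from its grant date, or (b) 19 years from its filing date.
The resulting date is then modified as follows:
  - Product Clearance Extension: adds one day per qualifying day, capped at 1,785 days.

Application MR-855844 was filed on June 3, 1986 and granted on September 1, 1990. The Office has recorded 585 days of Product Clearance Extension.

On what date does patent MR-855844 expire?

2008-04-08

(a) grant + 16 years → 1 September 2006.
(b) filing + 19 years → 3 June 2005.
Later of the two: 1 September 2006.
Product Clearance Extension: 585 days (within the 1785-day cap) → +585 days → 8 April 2008.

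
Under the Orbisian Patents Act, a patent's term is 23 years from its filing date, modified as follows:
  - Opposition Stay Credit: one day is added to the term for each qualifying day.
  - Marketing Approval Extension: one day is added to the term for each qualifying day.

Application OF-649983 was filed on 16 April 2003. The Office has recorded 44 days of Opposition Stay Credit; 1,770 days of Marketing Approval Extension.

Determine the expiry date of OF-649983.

Base term: filing date + 23 years → 16 April 2026.
Opposition Stay Credit: +44 days → 30 May 2026.
Marketing Approval Extension: +1770 days → 4 April 2031.

2031-04-04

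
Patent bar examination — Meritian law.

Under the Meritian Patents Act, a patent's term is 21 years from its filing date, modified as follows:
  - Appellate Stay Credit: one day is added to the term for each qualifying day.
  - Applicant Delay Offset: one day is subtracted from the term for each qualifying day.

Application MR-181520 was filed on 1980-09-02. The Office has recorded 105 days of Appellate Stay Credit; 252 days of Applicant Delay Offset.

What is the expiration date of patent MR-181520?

April 8, 2001

Base term: filing date + 21 years → 2 September 2001.
Appellate Stay Credit: +105 days → 16 December 2001.
Applicant Delay Offset: −252 days → 8 April 2001.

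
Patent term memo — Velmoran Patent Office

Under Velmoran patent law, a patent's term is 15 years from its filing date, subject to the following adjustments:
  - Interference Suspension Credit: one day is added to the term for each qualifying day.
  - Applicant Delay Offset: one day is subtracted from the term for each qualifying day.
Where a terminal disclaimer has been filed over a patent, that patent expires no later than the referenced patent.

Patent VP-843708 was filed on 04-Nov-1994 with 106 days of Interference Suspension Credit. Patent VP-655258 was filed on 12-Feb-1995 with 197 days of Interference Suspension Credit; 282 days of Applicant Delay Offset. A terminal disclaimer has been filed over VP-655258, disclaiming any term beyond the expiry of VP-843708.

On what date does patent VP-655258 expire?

Natural term of VP-655258:
  Base: filing + 15 years → 12 February 2010.
  Interference Suspension Credit: +197 days → 28 August 2010.
  Applicant Delay Offset: −282 days → 19 November 2009.
Expiry of referenced patent VP-843708:
  Base: filing + 15 years → 4 November 2009.
  Interference Suspension Credit: +106 days → 18 February 2010.
Terminal disclaimer: VP-655258 expires on the earlier of 19 November 2009 and 18 February 2010.

2009-11-19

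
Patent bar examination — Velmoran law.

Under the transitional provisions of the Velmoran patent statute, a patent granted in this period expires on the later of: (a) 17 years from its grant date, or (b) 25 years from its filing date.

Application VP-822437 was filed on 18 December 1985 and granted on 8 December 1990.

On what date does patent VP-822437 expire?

2010-12-18

(a) grant + 17 years → 8 December 2007.
(b) filing + 25 years → 18 December 2010.
Later of the two: 18 December 2010.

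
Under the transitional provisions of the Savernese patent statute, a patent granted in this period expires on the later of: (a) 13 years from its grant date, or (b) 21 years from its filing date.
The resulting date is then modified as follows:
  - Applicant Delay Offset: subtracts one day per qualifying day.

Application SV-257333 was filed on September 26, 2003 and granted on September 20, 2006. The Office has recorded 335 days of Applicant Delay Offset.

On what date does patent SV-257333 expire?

October 27, 2023

(a) grant + 13 years → 20 September 2019.
(b) filing + 21 years → 26 September 2024.
Later of the two: 26 September 2024.
Applicant Delay Offset: −335 days → 27 October 2023.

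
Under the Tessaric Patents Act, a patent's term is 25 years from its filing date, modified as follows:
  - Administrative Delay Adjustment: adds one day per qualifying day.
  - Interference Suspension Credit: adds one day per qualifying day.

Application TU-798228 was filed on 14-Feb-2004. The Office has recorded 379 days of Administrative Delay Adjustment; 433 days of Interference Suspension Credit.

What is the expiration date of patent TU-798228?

May 7, 2031

Base term: filing date + 25 years → 14 February 2029.
Administrative Delay Adjustment: +379 days → 28 February 2030.
Interference Suspension Credit: +433 days → 7 May 2031.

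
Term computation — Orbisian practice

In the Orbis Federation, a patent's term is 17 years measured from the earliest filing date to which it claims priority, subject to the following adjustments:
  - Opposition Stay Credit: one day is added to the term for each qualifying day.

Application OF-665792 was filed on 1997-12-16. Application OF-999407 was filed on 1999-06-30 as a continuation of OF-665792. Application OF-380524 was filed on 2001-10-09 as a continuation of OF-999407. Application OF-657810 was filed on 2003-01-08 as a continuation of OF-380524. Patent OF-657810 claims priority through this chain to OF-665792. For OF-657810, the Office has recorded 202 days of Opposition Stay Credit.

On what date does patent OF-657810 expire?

July 6, 2015

Earliest priority filing: 16 December 1997.
Base term: 16 December 1997 + 17 years → 16 December 2014.
Opposition Stay Credit: +202 days → 6 July 2015.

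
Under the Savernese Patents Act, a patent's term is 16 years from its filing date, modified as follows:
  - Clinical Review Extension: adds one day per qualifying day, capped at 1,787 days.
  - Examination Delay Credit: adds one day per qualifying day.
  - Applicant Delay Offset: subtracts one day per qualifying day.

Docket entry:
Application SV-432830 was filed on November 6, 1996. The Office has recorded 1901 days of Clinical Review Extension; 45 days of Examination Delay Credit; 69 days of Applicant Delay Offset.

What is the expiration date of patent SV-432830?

2017-09-04

Base term: filing date + 16 years → 6 November 2012.
Clinical Review Extension: 1901 days claimed exceeds the 1787-day cap, so +1787 days → 28 September 2017.
Examination Delay Credit: +45 days → 12 November 2017.
Applicant Delay Offset: −69 days → 4 September 2017.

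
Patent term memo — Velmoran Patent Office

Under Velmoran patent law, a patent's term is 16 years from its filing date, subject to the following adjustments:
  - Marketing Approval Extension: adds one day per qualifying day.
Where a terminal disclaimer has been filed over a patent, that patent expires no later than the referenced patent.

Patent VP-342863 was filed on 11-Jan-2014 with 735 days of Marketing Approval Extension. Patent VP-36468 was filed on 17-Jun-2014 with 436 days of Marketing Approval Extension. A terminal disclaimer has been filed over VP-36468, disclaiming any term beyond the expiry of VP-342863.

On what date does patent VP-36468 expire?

2031-08-27

Natural term of VP-36468:
  Base: filing + 16 years → 17 June 2030.
  Marketing Approval Extension: +436 days → 27 August 2031.
Expiry of referenced patent VP-342863:
  Base: filing + 16 years → 11 January 2030.
  Marketing Approval Extension: +735 days → 16 January 2032.
Terminal disclaimer: VP-36468 expires on the earlier of 27 August 2031 and 16 January 2032.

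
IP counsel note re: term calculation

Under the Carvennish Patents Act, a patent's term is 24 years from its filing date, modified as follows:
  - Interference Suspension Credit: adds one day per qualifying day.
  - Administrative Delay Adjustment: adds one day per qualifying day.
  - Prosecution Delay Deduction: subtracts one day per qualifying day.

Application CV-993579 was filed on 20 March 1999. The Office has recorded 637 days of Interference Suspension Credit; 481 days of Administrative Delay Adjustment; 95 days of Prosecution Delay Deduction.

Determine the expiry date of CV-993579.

Base term: filing date + 24 years → 20 March 2023.
Interference Suspension Credit: +637 days → 16 December 2024.
Administrative Delay Adjustment: +481 days → 11 April 2026.
Prosecution Delay Deduction: −95 days → 6 January 2026.

January 6, 2026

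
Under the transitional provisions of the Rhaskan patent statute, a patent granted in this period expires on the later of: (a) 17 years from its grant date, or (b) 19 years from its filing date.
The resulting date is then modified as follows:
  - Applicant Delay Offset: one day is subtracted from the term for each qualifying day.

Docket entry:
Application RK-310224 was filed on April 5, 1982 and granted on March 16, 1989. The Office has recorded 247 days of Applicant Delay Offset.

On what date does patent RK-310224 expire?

(a) grant + 17 years → 16 March 2006.
(b) filing + 19 years → 5 April 2001.
Later of the two: 16 March 2006.
Applicant Delay Offset: −247 days → 12 July 2005.

July 12, 2005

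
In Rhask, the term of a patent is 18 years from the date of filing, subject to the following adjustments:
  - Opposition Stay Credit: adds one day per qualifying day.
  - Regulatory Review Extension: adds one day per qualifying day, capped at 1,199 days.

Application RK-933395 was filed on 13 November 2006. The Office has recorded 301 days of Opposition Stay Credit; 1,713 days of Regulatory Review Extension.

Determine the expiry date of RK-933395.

Base term: filing date + 18 years → 13 November 2024.
Opposition Stay Credit: +301 days → 10 September 2025.
Regulatory Review Extension: 1713 days claimed exceeds the 1199-day cap, so +1199 days → 22 December 2028.

2028-12-22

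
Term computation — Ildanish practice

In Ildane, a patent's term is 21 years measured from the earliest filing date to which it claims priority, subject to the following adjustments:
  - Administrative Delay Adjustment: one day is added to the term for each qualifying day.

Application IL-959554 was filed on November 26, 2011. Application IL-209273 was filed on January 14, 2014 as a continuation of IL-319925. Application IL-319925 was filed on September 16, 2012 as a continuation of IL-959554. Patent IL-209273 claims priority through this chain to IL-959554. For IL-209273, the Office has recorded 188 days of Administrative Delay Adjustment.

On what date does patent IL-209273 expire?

2033-06-02

Earliest priority filing: 26 November 2011.
Base term: 26 November 2011 + 21 years → 26 November 2032.
Administrative Delay Adjustment: +188 days → 2 June 2033.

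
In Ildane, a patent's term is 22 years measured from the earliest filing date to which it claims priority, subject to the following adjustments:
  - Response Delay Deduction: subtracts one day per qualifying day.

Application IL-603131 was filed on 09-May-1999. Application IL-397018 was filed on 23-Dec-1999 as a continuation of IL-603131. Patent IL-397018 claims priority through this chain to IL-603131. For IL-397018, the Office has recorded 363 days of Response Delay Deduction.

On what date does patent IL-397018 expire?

May 11, 2020

Earliest priority filing: 9 May 1999.
Base term: 9 May 1999 + 22 years → 9 May 2021.
Response Delay Deduction: −363 days → 11 May 2020.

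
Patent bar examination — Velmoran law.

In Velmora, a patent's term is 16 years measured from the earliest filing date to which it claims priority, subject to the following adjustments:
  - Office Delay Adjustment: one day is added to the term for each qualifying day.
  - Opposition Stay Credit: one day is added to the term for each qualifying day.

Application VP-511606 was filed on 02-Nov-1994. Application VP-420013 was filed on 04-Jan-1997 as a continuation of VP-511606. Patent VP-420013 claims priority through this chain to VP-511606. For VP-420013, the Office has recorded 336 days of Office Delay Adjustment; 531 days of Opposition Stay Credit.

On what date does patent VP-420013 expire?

Earliest priority filing: 2 November 1994.
Base term: 2 November 1994 + 16 years → 2 November 2010.
Office Delay Adjustment: +336 days → 4 October 2011.
Opposition Stay Credit: +531 days → 18 March 2013.

2013-03-18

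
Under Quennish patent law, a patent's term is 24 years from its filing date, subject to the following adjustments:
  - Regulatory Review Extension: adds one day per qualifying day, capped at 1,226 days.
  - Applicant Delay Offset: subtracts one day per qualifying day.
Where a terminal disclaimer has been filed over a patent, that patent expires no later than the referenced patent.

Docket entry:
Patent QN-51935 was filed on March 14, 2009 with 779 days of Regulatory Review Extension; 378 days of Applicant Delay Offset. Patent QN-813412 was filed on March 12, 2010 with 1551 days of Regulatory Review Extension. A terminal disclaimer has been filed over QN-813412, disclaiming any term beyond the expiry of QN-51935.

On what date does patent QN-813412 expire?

Natural term of QN-813412:
  Base: filing + 24 years → 12 March 2034.
  Regulatory Review Extension: 1551 days claimed exceeds the 1226-day cap, so +1226 days → 20 July 2037.
Expiry of referenced patent QN-51935:
  Base: filing + 24 years → 14 March 2033.
  Regulatory Review Extension: 779 days (within the 1226-day cap) → +779 days → 2 May 2035.
  Applicant Delay Offset: −378 days → 19 April 2034.
Terminal disclaimer: QN-813412 expires on the earlier of 20 July 2037 and 19 April 2034.

2034-04-19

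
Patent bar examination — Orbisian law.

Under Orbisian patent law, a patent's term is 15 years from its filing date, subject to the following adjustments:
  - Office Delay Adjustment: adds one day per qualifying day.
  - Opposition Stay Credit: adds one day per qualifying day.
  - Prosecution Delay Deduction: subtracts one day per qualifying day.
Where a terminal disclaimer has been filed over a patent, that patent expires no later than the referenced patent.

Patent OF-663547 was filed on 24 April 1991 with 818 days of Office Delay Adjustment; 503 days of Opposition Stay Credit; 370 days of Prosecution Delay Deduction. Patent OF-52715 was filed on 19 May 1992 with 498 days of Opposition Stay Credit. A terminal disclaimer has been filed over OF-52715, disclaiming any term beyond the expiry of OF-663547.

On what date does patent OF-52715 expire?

Natural term of OF-52715:
  Base: filing + 15 years → 19 May 2007.
  Opposition Stay Credit: +498 days → 28 September 2008.
Expiry of referenced patent OF-663547:
  Base: filing + 15 years → 24 April 2006.
  Office Delay Adjustment: +818 days → 20 July 2008.
  Opposition Stay Credit: +503 days → 5 December 2009.
  Prosecution Delay Deduction: −370 days → 30 November 2008.
Terminal disclaimer: OF-52715 expires on the earlier of 28 September 2008 and 30 November 2008.

2008-09-28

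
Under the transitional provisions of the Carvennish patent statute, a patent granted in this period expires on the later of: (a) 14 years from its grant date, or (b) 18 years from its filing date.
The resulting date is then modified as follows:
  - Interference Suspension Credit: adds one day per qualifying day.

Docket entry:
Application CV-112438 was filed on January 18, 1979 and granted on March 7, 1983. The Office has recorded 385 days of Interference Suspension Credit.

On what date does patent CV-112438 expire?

1998-03-27

(a) grant + 14 years → 7 March 1997.
(b) filing + 18 years → 18 January 1997.
Later of the two: 7 March 1997.
Interference Suspension Credit: +385 days → 27 March 1998.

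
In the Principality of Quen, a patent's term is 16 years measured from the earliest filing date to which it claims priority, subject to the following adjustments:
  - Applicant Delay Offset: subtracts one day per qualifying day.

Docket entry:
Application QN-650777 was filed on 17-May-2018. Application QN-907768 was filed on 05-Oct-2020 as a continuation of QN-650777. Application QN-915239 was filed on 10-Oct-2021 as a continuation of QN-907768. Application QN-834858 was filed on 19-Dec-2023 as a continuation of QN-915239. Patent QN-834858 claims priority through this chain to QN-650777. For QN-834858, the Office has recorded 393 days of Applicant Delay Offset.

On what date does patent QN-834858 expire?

Earliest priority filing: 17 May 2018.
Base term: 17 May 2018 + 16 years → 17 May 2034.
Applicant Delay Offset: −393 days → 19 April 2033.

April 19, 2033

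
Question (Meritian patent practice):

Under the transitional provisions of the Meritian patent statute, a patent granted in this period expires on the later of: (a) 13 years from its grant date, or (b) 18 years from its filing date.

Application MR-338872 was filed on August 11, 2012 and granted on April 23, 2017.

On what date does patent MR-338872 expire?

(a) grant + 13 years → 23 April 2030.
(b) filing + 18 years → 11 August 2030.
Later of the two: 11 August 2030.

2030-08-11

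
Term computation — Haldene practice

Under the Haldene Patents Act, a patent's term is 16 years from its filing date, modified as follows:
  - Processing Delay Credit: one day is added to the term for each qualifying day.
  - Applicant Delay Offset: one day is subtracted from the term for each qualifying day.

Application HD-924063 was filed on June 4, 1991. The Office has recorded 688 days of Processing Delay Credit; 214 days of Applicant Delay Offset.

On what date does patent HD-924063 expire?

September 20, 2008

Base term: filing date + 16 years → 4 June 2007.
Processing Delay Credit: +688 days → 22 April 2009.
Applicant Delay Offset: −214 days → 20 September 2008.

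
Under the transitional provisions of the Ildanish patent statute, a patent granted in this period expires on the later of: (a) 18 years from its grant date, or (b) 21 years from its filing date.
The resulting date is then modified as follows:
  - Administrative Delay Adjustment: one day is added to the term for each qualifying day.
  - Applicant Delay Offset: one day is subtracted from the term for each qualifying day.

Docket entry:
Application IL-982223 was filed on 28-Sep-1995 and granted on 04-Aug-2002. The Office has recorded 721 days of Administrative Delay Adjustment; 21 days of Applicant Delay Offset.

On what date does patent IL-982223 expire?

(a) grant + 18 years → 4 August 2020.
(b) filing + 21 years → 28 September 2016.
Later of the two: 4 August 2020.
Administrative Delay Adjustment: +721 days → 26 July 2022.
Applicant Delay Offset: −21 days → 5 July 2022.

July 5, 2022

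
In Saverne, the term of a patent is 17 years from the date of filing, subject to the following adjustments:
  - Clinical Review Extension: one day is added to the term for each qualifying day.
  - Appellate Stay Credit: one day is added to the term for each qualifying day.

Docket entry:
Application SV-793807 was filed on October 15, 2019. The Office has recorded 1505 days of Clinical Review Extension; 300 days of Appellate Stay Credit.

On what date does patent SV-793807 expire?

Base term: filing date + 17 years → 15 October 2036.
Clinical Review Extension: +1505 days → 28 November 2040.
Appellate Stay Credit: +300 days → 24 September 2041.

September 24, 2041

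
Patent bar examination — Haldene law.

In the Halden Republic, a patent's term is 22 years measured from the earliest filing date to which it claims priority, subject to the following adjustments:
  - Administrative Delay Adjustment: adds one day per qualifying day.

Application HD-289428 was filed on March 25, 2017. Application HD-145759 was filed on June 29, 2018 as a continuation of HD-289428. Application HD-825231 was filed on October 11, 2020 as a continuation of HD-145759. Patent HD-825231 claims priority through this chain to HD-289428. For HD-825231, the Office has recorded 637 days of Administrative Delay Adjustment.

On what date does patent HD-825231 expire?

Earliest priority filing: 25 March 2017.
Base term: 25 March 2017 + 22 years → 25 March 2039.
Administrative Delay Adjustment: +637 days → 21 December 2040.

2040-12-21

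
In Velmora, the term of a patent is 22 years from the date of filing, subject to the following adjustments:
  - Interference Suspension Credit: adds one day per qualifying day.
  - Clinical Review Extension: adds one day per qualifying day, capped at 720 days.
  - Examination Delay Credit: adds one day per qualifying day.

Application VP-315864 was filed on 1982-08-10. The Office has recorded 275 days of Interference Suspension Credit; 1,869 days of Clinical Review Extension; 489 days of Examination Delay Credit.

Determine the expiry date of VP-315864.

2008-09-02

Base term: filing date + 22 years → 10 August 2004.
Interference Suspension Credit: +275 days → 12 May 2005.
Clinical Review Extension: 1869 days claimed exceeds the 720-day cap, so +720 days → 2 May 2007.
Examination Delay Credit: +489 days → 2 September 2008.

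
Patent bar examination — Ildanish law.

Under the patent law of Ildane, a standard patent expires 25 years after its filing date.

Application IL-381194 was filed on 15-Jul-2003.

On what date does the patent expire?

July 15, 2028

Filing date + 25 years → 15 July 2028.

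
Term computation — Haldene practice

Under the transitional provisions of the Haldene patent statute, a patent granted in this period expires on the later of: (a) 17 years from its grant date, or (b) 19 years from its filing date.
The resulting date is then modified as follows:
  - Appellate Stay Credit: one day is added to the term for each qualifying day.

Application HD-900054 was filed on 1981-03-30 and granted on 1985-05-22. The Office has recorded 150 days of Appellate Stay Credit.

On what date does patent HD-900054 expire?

2002-10-19

(a) grant + 17 years → 22 May 2002.
(b) filing + 19 years → 30 March 2000.
Later of the two: 22 May 2002.
Appellate Stay Credit: +150 days → 19 October 2002.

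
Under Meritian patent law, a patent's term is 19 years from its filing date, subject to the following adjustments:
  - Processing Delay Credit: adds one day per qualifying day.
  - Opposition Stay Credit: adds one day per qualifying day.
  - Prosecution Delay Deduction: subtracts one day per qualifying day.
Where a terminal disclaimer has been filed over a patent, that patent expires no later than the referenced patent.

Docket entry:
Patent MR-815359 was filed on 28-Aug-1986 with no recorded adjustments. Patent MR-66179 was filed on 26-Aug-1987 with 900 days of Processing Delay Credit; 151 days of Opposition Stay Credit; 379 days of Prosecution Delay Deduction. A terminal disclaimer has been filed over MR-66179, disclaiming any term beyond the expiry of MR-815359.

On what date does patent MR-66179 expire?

Natural term of MR-66179:
  Base: filing + 19 years → 26 August 2006.
  Processing Delay Credit: +900 days → 11 February 2009.
  Opposition Stay Credit: +151 days → 12 July 2009.
  Prosecution Delay Deduction: −379 days → 28 June 2008.
Expiry of referenced patent MR-815359:
  Base: filing + 19 years → 28 August 2005.
Terminal disclaimer: MR-66179 expires on the earlier of 28 June 2008 and 28 August 2005.

2005-08-28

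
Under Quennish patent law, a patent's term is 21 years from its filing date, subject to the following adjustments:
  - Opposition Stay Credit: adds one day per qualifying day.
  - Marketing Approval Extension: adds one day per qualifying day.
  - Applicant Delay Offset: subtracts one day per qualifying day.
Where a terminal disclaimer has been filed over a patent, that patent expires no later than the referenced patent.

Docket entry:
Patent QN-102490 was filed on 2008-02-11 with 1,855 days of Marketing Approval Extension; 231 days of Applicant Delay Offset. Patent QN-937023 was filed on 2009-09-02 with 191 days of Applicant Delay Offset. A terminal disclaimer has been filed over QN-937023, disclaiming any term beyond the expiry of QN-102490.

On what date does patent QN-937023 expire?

2030-02-23

Natural term of QN-937023:
  Base: filing + 21 years → 2 September 2030.
  Applicant Delay Offset: −191 days → 23 February 2030.
Expiry of referenced patent QN-102490:
  Base: filing + 21 years → 11 February 2029.
  Marketing Approval Extension: +1855 days → 12 March 2034.
  Applicant Delay Offset: −231 days → 24 July 2033.
Terminal disclaimer: QN-937023 expires on the earlier of 23 February 2030 and 24 July 2033.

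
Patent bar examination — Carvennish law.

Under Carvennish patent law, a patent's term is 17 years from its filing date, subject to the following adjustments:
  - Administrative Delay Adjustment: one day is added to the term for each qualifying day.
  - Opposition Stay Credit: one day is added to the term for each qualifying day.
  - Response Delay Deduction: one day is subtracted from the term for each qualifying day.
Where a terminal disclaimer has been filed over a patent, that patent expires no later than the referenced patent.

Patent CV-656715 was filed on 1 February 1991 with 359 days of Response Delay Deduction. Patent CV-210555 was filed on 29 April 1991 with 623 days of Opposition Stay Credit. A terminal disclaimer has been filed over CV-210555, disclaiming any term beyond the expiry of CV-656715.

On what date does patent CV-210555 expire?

February 7, 2007

Natural term of CV-210555:
  Base: filing + 17 years → 29 April 2008.
  Opposition Stay Credit: +623 days → 12 January 2010.
Expiry of referenced patent CV-656715:
  Base: filing + 17 years → 1 February 2008.
  Response Delay Deduction: −359 days → 7 February 2007.
Terminal disclaimer: CV-210555 expires on the earlier of 12 January 2010 and 7 February 2007.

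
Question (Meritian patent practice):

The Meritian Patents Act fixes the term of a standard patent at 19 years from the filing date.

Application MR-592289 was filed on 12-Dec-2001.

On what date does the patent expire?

2020-12-12

Filing date + 19 years → 12 December 2020.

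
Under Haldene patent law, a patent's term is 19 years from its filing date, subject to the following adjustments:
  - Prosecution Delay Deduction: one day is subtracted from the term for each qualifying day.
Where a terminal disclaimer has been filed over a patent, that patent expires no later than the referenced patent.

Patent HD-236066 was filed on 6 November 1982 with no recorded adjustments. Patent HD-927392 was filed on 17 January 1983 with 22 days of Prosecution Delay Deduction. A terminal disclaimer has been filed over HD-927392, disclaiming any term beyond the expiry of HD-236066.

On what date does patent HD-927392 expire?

November 6, 2001

Natural term of HD-927392:
  Base: filing + 19 years → 17 January 2002.
  Prosecution Delay Deduction: −22 days → 26 December 2001.
Expiry of referenced patent HD-236066:
  Base: filing + 19 years → 6 November 2001.
Terminal disclaimer: HD-927392 expires on the earlier of 26 December 2001 and 6 November 2001.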